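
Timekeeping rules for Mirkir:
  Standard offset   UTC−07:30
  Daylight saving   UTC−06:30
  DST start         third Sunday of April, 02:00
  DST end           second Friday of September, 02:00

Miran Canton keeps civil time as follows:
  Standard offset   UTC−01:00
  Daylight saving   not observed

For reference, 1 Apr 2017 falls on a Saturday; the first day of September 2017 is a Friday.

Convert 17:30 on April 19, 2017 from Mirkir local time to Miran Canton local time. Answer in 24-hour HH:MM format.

1 April 2017 is a Saturday, so the first Sunday is April 2 and the third is April 16.
1 September 2017 is a Friday, so the first Friday is September 1 and the second is September 8.
Daylight saving runs 16 April – 8 September; April 19, 2017 is inside that window, so Mirkir is at UTC−06:30.
17:30 Mirkir + 6h30m = 00:00 UTC (rolling into the next day, 20 April 2017).
Miran Canton stays on UTC−01:00 all year.
00:00 UTC − 1h = 23:00 Miran Canton (rolling into the previous day, 19 April 2017).

23:00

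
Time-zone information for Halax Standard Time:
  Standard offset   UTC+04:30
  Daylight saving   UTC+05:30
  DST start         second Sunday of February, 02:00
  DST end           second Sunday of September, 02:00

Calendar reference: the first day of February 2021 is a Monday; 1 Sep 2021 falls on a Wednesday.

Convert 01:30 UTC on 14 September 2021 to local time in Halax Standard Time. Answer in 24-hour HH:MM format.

06:00

1 February 2021 is a Monday, so the first Sunday is February 7 and the second is February 14.
1 September 2021 is a Wednesday, so the first Sunday is September 5 and the second is September 12.
At the standard offset (UTC+04:30), 01:30 UTC + 4h30m = 06:00 Halax Standard Time standard time.
Daylight saving runs 14 February – 12 September; the standard-time date in Halax Standard Time, 14 September 2021, is outside that window, so Halax Standard Time is on standard time at UTC+04:30.
01:30 UTC + 4h30m = 06:00 local.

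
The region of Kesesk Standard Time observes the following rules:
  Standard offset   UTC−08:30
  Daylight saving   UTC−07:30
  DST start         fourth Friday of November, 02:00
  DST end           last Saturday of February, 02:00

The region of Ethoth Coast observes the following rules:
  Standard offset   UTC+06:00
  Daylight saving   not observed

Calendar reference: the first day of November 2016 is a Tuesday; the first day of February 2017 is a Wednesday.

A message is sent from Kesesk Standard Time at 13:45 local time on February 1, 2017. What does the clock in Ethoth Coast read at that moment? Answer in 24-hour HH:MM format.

03:15

1 November 2016 is a Tuesday, so the first Friday is November 4 and the fourth is November 25.
1 February 2017 is a Wednesday, so Saturdays fall on 4, 11, 18, 25; the last is February 25.
February 1, 2017 lies within the daylight-saving period (25 November 2016 – 25 February 2017), so Kesesk Standard Time is on daylight time, UTC−07:30.
13:45 Kesesk Standard Time + 7h30m = 21:15 UTC.
Ethoth Coast has no daylight saving, so its offset is UTC+06:00 year-round.
21:15 UTC + 6h = 03:15 Ethoth Coast (rolling into the next day, 2 February 2017).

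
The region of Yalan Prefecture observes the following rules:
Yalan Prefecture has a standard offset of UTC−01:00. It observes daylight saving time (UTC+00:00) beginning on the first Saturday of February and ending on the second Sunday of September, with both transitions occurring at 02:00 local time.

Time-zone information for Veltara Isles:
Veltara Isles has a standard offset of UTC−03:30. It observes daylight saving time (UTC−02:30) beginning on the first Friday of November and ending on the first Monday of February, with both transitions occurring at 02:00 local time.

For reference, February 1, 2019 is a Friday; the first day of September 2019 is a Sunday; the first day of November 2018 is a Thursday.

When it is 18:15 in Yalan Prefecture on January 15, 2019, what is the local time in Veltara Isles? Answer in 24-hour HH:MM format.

16:45

1 February 2019 is a Friday, so the first Saturday is February 2.
1 September 2019 is a Sunday, so the first Sunday is September 1 and the second is September 8.
Daylight saving runs 2 February – 8 September; January 15, 2019 is outside that window, so Yalan Prefecture is on standard time at UTC−01:00.
18:15 Yalan Prefecture + 1h = 19:15 UTC.
1 November 2018 is a Thursday, so the first Friday is November 2.
1 February 2019 is a Friday, so the first Monday is February 4.
At the standard offset (UTC−03:30), 19:15 UTC − 3h30m = 15:45 Veltara Isles standard time.
Daylight saving runs 2 November 2018 – 4 February 2019; the standard-time date in Veltara Isles, January 15, 2019, is inside that window, so Veltara Isles is at UTC−02:30.
19:15 UTC − 2h30m = 16:45 Veltara Isles.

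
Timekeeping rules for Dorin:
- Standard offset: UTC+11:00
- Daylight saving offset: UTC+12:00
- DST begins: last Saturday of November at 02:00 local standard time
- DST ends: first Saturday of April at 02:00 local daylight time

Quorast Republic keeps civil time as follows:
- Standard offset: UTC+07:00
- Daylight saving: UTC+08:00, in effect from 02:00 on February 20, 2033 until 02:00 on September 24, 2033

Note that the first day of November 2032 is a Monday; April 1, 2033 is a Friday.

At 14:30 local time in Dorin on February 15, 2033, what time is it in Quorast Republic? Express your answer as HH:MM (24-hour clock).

1 November 2032 is a Monday, so Saturdays fall on 6, 13, 20, 27; the last is November 27.
1 April 2033 is a Friday, so the first Saturday is April 2.
February 15, 2033 lies within the daylight-saving period (27 November 2032 – 2 April 2033), so Dorin is on daylight time, UTC+12:00.
14:30 Dorin − 12h = 02:30 UTC.
At the standard offset (UTC+07:00), 02:30 UTC + 7h = 09:30 Quorast Republic standard time.
The standard-time date in Quorast Republic, February 15, 2033, is outside the daylight-saving period (20 February – 24 September), so Quorast Republic is on standard time, UTC+07:00.
02:30 UTC + 7h = 09:30 Quorast Republic.

09:30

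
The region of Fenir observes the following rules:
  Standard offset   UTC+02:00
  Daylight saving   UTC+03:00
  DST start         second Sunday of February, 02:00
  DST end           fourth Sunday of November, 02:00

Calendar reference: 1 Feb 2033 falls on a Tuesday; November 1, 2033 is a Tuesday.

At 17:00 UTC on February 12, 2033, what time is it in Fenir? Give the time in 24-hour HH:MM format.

1 February 2033 is a Tuesday, so the first Sunday is February 6 and the second is February 13.
1 November 2033 is a Tuesday, so the first Sunday is November 6 and the fourth is November 27.
At the standard offset (UTC+02:00), 17:00 UTC + 2h = 19:00 Fenir standard time.
The standard-time date in Fenir, February 12, 2033, does not fall between 13 February and 27 November, so daylight saving is not in effect and Fenir is at UTC+02:00.
17:00 UTC + 2h = 19:00 local.

19:00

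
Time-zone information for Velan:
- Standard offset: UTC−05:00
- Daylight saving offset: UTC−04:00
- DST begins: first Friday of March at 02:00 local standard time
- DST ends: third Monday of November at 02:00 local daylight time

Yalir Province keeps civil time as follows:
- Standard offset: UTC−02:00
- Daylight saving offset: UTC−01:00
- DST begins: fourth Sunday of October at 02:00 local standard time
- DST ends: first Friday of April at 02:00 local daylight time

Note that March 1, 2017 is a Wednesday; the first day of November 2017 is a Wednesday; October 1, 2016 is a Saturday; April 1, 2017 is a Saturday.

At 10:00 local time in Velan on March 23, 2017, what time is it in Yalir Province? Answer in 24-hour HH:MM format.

13:00

1 March 2017 is a Wednesday, so the first Friday is March 3.
1 November 2017 is a Wednesday, so the first Monday is November 6 and the third is November 20.
March 23, 2017 falls between 3 March and 20 November, so daylight saving is in effect and Velan is at UTC−04:00.
10:00 Velan + 4h = 14:00 UTC.
1 October 2016 is a Saturday, so the first Sunday is October 2 and the fourth is October 23.
1 April 2017 is a Saturday, so the first Friday is April 7.
At the standard offset (UTC−02:00), 14:00 UTC − 2h = 12:00 Yalir Province standard time.
The standard-time date in Yalir Province, March 23, 2017, lies within the daylight-saving period (23 October 2016 – 7 April 2017), so Yalir Province is on daylight time, UTC−01:00.
14:00 UTC − 1h = 13:00 Yalir Province.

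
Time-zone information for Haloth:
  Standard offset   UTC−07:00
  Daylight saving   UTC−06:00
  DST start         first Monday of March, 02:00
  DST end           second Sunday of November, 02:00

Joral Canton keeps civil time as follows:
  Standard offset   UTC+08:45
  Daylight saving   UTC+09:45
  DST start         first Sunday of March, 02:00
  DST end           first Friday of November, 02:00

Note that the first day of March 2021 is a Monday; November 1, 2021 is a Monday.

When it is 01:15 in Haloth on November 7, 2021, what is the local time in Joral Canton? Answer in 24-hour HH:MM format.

16:00

1 March 2021 is a Monday, so the first Monday is March 1.
1 November 2021 is a Monday, so the first Sunday is November 7 and the second is November 14.
November 7, 2021 lies within the daylight-saving period (1 March – 14 November), so Haloth is on daylight time, UTC−06:00.
01:15 Haloth + 6h = 07:15 UTC.
1 March 2021 is a Monday, so the first Sunday is March 7.
1 November 2021 is a Monday, so the first Friday is November 5.
At the standard offset (UTC+08:45), 07:15 UTC + 8h45m = 16:00 Joral Canton standard time.
Daylight saving runs 7 March – 5 November; the standard-time date in Joral Canton, November 7, 2021, is outside that window, so Joral Canton is on standard time at UTC+08:45.
07:15 UTC + 8h45m = 16:00 Joral Canton.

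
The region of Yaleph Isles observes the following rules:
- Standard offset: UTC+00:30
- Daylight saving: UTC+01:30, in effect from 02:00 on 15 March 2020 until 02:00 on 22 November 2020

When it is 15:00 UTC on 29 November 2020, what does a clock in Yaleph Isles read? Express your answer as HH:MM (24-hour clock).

At the standard offset (UTC+00:30), 15:00 UTC + 0h30m = 15:30 Yaleph Isles standard time.
The standard-time date in Yaleph Isles, 29 November 2020, does not fall between 15 March and 22 November, so daylight saving is not in effect and Yaleph Isles is at UTC+00:30.
15:00 UTC + 0h30m = 15:30 local.

15:30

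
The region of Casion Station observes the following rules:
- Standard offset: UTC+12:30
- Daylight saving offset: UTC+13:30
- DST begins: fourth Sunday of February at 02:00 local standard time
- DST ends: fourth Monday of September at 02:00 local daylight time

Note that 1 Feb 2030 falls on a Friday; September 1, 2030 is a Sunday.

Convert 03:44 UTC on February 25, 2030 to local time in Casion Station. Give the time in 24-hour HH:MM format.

1 February 2030 is a Friday, so the first Sunday is February 3 and the fourth is February 24.
1 September 2030 is a Sunday, so the first Monday is September 2 and the fourth is September 23.
At the standard offset (UTC+12:30), 03:44 UTC + 12h30m = 16:14 Casion Station standard time.
The standard-time date in Casion Station, February 25, 2030, lies within the daylight-saving period (24 February – 23 September), so Casion Station is on daylight time, UTC+13:30.
03:44 UTC + 13h30m = 17:14 local.

17:14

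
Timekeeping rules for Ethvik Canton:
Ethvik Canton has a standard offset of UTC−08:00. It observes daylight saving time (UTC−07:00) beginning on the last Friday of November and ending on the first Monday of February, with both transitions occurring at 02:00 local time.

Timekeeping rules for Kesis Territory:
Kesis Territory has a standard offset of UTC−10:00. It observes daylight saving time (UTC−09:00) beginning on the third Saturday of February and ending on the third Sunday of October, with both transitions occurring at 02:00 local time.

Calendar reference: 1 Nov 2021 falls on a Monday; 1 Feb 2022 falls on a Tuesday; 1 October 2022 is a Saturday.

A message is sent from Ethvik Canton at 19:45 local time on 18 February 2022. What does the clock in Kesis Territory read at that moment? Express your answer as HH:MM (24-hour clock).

17:45

1 November 2021 is a Monday, so Fridays fall on 5, 12, 19, 26; the last is November 26.
1 February 2022 is a Tuesday, so the first Monday is February 7.
18 February 2022 is outside the daylight-saving period (26 November 2021 – 7 February 2022), so Ethvik Canton is on standard time, UTC−08:00.
19:45 Ethvik Canton + 8h = 03:45 UTC (rolling into the next day, 19 February 2022).
1 February 2022 is a Tuesday, so the first Saturday is February 5 and the third is February 19.
1 October 2022 is a Saturday, so the first Sunday is October 2 and the third is October 16.
At the standard offset (UTC−10:00), 03:45 UTC − 10h = 17:45 Kesis Territory standard time (rolling into the previous day, 18 February 2022).
The standard-time date in Kesis Territory, 18 February 2022, is outside the daylight-saving period (19 February – 16 October), so Kesis Territory is on standard time, UTC−10:00.
03:45 UTC − 10h = 17:45 Kesis Territory (rolling into the previous day, 18 February 2022).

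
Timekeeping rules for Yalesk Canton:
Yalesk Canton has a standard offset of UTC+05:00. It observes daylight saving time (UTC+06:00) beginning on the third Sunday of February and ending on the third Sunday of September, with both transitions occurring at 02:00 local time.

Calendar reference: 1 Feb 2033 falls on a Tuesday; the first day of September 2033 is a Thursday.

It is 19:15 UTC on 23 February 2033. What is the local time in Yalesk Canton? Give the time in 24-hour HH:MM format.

01:15

1 February 2033 is a Tuesday, so the first Sunday is February 6 and the third is February 20.
1 September 2033 is a Thursday, so the first Sunday is September 4 and the third is September 18.
At the standard offset (UTC+05:00), 19:15 UTC + 5h = 00:15 Yalesk Canton standard time (rolling into the next day, 24 February 2033).
The standard-time date in Yalesk Canton, 24 February 2033, falls between 20 February and 18 September, so daylight saving is in effect and Yalesk Canton is at UTC+06:00.
19:15 UTC + 6h = 01:15 local (rolling into the next day, 24 February 2033).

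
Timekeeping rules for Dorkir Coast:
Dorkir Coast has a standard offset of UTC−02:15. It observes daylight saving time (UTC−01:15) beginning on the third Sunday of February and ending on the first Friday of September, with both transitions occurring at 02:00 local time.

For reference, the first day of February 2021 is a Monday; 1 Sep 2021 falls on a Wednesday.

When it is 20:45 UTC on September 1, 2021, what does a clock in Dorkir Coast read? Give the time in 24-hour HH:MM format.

19:30

1 February 2021 is a Monday, so the first Sunday is February 7 and the third is February 21.
1 September 2021 is a Wednesday, so the first Friday is September 3.
At the standard offset (UTC−02:15), 20:45 UTC − 2h15m = 18:30 Dorkir Coast standard time.
Daylight saving runs 21 February – 3 September; the standard-time date in Dorkir Coast, September 1, 2021, is inside that window, so Dorkir Coast is at UTC−01:15.
20:45 UTC − 1h15m = 19:30 local.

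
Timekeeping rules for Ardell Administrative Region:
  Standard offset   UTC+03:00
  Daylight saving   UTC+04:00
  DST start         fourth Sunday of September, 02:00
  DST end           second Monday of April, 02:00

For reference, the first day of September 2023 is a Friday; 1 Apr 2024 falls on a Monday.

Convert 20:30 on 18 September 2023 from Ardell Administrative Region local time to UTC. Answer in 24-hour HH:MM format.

17:30

1 September 2023 is a Friday, so the first Sunday is September 3 and the fourth is September 24.
1 April 2024 is a Monday, so the first Monday is April 1 and the second is April 8.
18 September 2023 does not fall between 24 September 2023 and 8 April 2024, so daylight saving is not in effect and Ardell Administrative Region is at UTC+03:00.
20:30 local − 3h = 17:30 UTC.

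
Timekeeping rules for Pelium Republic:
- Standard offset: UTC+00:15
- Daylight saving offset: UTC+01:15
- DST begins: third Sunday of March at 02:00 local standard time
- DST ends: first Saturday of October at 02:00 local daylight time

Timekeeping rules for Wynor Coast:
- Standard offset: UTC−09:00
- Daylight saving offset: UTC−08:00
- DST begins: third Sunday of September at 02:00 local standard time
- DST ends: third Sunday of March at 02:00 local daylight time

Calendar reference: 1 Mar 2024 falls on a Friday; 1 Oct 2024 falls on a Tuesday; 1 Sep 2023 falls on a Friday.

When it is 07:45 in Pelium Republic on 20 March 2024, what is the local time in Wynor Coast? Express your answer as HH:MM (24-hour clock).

1 March 2024 is a Friday, so the first Sunday is March 3 and the third is March 17.
1 October 2024 is a Tuesday, so the first Saturday is October 5.
Daylight saving runs 17 March – 5 October; 20 March 2024 is inside that window, so Pelium Republic is at UTC+01:15.
07:45 Pelium Republic − 1h15m = 06:30 UTC.
1 September 2023 is a Friday, so the first Sunday is September 3 and the third is September 17.
1 March 2024 is a Friday, so the first Sunday is March 3 and the third is March 17.
At the standard offset (UTC−09:00), 06:30 UTC − 9h = 21:30 Wynor Coast standard time (rolling into the previous day, 19 March 2024).
The standard-time date in Wynor Coast, 19 March 2024, does not fall between 17 September 2023 and 17 March 2024, so daylight saving is not in effect and Wynor Coast is at UTC−09:00.
06:30 UTC − 9h = 21:30 Wynor Coast (rolling into the previous day, 19 March 2024).

21:30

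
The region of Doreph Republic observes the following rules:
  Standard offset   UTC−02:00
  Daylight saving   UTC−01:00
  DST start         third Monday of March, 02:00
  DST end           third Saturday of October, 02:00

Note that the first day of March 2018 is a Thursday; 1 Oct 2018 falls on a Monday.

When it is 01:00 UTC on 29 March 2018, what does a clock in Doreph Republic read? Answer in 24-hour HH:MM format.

1 March 2018 is a Thursday, so the first Monday is March 5 and the third is March 19.
1 October 2018 is a Monday, so the first Saturday is October 6 and the third is October 20.
At the standard offset (UTC−02:00), 01:00 UTC − 2h = 23:00 Doreph Republic standard time (rolling into the previous day, 28 March 2018).
The standard-time date in Doreph Republic, 28 March 2018, falls between 19 March and 20 October, so daylight saving is in effect and Doreph Republic is at UTC−01:00.
01:00 UTC − 1h = 00:00 local.

00:00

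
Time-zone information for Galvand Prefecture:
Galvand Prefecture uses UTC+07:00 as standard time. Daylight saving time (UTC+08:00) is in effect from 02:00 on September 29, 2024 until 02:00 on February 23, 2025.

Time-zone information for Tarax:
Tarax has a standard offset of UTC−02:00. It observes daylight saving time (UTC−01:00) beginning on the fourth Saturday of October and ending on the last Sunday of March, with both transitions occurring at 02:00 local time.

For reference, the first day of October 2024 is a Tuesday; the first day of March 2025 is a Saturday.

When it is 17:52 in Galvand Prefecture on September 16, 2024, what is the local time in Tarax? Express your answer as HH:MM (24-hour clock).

08:52

Daylight saving runs 29 September 2024 – 23 February 2025; September 16, 2024 is outside that window, so Galvand Prefecture is on standard time at UTC+07:00.
17:52 Galvand Prefecture − 7h = 10:52 UTC.
1 October 2024 is a Tuesday, so the first Saturday is October 5 and the fourth is October 26.
1 March 2025 is a Saturday, so Sundays fall on 2, 9, 16, 23, 30; the last is March 30.
At the standard offset (UTC−02:00), 10:52 UTC − 2h = 08:52 Tarax standard time.
Daylight saving runs 26 October 2024 – 30 March 2025; the standard-time date in Tarax, September 16, 2024, is outside that window, so Tarax is on standard time at UTC−02:00.
10:52 UTC − 2h = 08:52 Tarax.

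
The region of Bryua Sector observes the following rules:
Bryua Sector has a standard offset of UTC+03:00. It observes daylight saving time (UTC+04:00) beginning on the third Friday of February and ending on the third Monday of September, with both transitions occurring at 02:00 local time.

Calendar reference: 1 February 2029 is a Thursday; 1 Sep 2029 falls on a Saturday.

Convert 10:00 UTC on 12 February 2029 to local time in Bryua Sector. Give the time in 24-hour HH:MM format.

13:00

1 February 2029 is a Thursday, so the first Friday is February 2 and the third is February 16.
1 September 2029 is a Saturday, so the first Monday is September 3 and the third is September 17.
At the standard offset (UTC+03:00), 10:00 UTC + 3h = 13:00 Bryua Sector standard time.
The standard-time date in Bryua Sector, 12 February 2029, is outside the daylight-saving period (16 February – 17 September), so Bryua Sector is on standard time, UTC+03:00.
10:00 UTC + 3h = 13:00 local.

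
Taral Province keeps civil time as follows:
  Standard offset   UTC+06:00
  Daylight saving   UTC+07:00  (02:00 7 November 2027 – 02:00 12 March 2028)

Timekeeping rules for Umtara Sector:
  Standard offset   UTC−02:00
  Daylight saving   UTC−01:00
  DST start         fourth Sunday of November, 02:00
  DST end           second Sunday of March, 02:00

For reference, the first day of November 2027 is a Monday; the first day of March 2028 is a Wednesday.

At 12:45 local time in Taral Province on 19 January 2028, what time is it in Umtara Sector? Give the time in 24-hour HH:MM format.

04:45

19 January 2028 lies within the daylight-saving period (7 November 2027 – 12 March 2028), so Taral Province is on daylight time, UTC+07:00.
12:45 Taral Province − 7h = 05:45 UTC.
1 November 2027 is a Monday, so the first Sunday is November 7 and the fourth is November 28.
1 March 2028 is a Wednesday, so the first Sunday is March 5 and the second is March 12.
At the standard offset (UTC−02:00), 05:45 UTC − 2h = 03:45 Umtara Sector standard time.
The standard-time date in Umtara Sector, 19 January 2028, falls between 28 November 2027 and 12 March 2028, so daylight saving is in effect and Umtara Sector is at UTC−01:00.
05:45 UTC − 1h = 04:45 Umtara Sector.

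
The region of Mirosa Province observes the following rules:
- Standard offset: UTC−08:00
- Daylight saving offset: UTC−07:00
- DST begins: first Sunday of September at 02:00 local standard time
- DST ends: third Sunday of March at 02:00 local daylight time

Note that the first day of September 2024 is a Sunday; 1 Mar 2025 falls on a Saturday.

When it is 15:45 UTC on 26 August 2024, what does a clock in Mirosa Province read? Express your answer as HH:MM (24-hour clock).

07:45

1 September 2024 is a Sunday, so the first Sunday is September 1.
1 March 2025 is a Saturday, so the first Sunday is March 2 and the third is March 16.
At the standard offset (UTC−08:00), 15:45 UTC − 8h = 07:45 Mirosa Province standard time.
The standard-time date in Mirosa Province, 26 August 2024, does not fall between 1 September 2024 and 16 March 2025, so daylight saving is not in effect and Mirosa Province is at UTC−08:00.
15:45 UTC − 8h = 07:45 local.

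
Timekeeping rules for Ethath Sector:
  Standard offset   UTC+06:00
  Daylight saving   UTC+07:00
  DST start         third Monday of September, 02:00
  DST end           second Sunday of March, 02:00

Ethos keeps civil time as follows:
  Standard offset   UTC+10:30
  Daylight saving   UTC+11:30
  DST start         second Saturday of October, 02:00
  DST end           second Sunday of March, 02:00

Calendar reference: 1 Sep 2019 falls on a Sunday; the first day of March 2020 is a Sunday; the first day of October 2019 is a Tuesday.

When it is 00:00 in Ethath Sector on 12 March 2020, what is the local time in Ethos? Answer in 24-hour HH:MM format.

04:30

1 September 2019 is a Sunday, so the first Monday is September 2 and the third is September 16.
1 March 2020 is a Sunday, so the first Sunday is March 1 and the second is March 8.
12 March 2020 is outside the daylight-saving period (16 September 2019 – 8 March 2020), so Ethath Sector is on standard time, UTC+06:00.
00:00 Ethath Sector − 6h = 18:00 UTC (rolling into the previous day, 11 March 2020).
1 October 2019 is a Tuesday, so the first Saturday is October 5 and the second is October 12.
1 March 2020 is a Sunday, so the first Sunday is March 1 and the second is March 8.
At the standard offset (UTC+10:30), 18:00 UTC + 10h30m = 04:30 Ethos standard time (rolling into the next day, 12 March 2020).
The standard-time date in Ethos, 12 March 2020, is outside the daylight-saving period (12 October 2019 – 8 March 2020), so Ethos is on standard time, UTC+10:30.
18:00 UTC + 10h30m = 04:30 Ethos (rolling into the next day, 12 March 2020).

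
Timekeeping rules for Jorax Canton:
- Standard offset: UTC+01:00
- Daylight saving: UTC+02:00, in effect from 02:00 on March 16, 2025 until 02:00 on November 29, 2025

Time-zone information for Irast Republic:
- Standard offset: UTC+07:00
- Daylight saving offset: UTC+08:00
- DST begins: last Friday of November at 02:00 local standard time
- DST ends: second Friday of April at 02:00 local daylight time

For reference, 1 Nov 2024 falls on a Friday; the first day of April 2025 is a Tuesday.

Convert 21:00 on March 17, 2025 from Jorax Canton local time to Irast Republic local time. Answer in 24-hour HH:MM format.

03:00

March 17, 2025 lies within the daylight-saving period (16 March – 29 November), so Jorax Canton is on daylight time, UTC+02:00.
21:00 Jorax Canton − 2h = 19:00 UTC.
1 November 2024 is a Friday, so Fridays fall on 1, 8, 15, 22, 29; the last is November 29.
1 April 2025 is a Tuesday, so the first Friday is April 4 and the second is April 11.
At the standard offset (UTC+07:00), 19:00 UTC + 7h = 02:00 Irast Republic standard time (rolling into the next day, 18 March 2025).
Daylight saving runs 29 November 2024 – 11 April 2025; the standard-time date in Irast Republic, March 18, 2025, is inside that window, so Irast Republic is at UTC+08:00.
19:00 UTC + 8h = 03:00 Irast Republic (rolling into the next day, 18 March 2025).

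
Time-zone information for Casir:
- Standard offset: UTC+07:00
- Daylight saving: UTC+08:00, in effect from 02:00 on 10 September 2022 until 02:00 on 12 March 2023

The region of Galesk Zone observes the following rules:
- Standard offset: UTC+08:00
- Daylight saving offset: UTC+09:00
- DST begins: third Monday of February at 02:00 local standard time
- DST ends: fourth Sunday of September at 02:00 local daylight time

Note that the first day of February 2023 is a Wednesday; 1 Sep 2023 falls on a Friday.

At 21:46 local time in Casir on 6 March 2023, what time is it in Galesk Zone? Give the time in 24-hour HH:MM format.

6 March 2023 falls between 10 September 2022 and 12 March 2023, so daylight saving is in effect and Casir is at UTC+08:00.
21:46 Casir − 8h = 13:46 UTC.
1 February 2023 is a Wednesday, so the first Monday is February 6 and the third is February 20.
1 September 2023 is a Friday, so the first Sunday is September 3 and the fourth is September 24.
At the standard offset (UTC+08:00), 13:46 UTC + 8h = 21:46 Galesk Zone standard time.
The standard-time date in Galesk Zone, 6 March 2023, falls between 20 February and 24 September, so daylight saving is in effect and Galesk Zone is at UTC+09:00.
13:46 UTC + 9h = 22:46 Galesk Zone.

22:46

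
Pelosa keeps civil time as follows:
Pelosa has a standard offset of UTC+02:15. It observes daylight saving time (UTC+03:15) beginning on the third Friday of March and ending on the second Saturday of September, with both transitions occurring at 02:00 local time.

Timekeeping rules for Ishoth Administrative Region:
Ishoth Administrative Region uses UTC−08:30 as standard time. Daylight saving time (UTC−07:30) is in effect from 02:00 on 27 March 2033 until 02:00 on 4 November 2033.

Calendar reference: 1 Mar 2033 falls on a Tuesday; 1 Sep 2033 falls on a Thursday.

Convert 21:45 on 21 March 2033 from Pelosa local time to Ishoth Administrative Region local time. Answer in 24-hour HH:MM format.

1 March 2033 is a Tuesday, so the first Friday is March 4 and the third is March 18.
1 September 2033 is a Thursday, so the first Saturday is September 3 and the second is September 10.
21 March 2033 falls between 18 March and 10 September, so daylight saving is in effect and Pelosa is at UTC+03:15.
21:45 Pelosa − 3h15m = 18:30 UTC.
At the standard offset (UTC−08:30), 18:30 UTC − 8h30m = 10:00 Ishoth Administrative Region standard time.
The standard-time date in Ishoth Administrative Region, 21 March 2033, does not fall between 27 March and 4 November, so daylight saving is not in effect and Ishoth Administrative Region is at UTC−08:30.
18:30 UTC − 8h30m = 10:00 Ishoth Administrative Region.

10:00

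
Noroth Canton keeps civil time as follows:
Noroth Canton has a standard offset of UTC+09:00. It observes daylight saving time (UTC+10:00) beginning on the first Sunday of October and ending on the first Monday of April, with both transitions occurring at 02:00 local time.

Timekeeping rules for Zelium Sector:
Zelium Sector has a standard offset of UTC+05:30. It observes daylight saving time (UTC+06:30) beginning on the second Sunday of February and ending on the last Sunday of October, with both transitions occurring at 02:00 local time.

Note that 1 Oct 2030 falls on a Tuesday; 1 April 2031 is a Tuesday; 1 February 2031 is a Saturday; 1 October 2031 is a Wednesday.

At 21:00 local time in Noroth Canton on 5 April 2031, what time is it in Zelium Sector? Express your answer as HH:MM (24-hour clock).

1 October 2030 is a Tuesday, so the first Sunday is October 6.
1 April 2031 is a Tuesday, so the first Monday is April 7.
5 April 2031 lies within the daylight-saving period (6 October 2030 – 7 April 2031), so Noroth Canton is on daylight time, UTC+10:00.
21:00 Noroth Canton − 10h = 11:00 UTC.
1 February 2031 is a Saturday, so the first Sunday is February 2 and the second is February 9.
1 October 2031 is a Wednesday, so Sundays fall on 5, 12, 19, 26; the last is October 26.
At the standard offset (UTC+05:30), 11:00 UTC + 5h30m = 16:30 Zelium Sector standard time.
The standard-time date in Zelium Sector, 5 April 2031, lies within the daylight-saving period (9 February – 26 October), so Zelium Sector is on daylight time, UTC+06:30.
11:00 UTC + 6h30m = 17:30 Zelium Sector.

17:30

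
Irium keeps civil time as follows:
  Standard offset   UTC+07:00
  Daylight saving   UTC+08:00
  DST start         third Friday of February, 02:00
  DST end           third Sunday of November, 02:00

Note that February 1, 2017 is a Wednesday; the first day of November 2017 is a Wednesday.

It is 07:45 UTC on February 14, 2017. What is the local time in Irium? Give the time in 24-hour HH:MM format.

1 February 2017 is a Wednesday, so the first Friday is February 3 and the third is February 17.
1 November 2017 is a Wednesday, so the first Sunday is November 5 and the third is November 19.
At the standard offset (UTC+07:00), 07:45 UTC + 7h = 14:45 Irium standard time.
Daylight saving runs 17 February – 19 November; the standard-time date in Irium, February 14, 2017, is outside that window, so Irium is on standard time at UTC+07:00.
07:45 UTC + 7h = 14:45 local.

14:45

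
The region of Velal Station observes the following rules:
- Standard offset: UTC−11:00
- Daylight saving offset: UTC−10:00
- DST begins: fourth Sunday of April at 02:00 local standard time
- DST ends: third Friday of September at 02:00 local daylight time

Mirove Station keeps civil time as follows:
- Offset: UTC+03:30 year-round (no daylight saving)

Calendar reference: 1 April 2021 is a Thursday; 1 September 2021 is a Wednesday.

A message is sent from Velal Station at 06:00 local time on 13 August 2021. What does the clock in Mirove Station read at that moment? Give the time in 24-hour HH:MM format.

1 April 2021 is a Thursday, so the first Sunday is April 4 and the fourth is April 25.
1 September 2021 is a Wednesday, so the first Friday is September 3 and the third is September 17.
13 August 2021 falls between 25 April and 17 September, so daylight saving is in effect and Velal Station is at UTC−10:00.
06:00 Velal Station + 10h = 16:00 UTC.
Mirove Station stays on UTC+03:30 all year.
16:00 UTC + 3h30m = 19:30 Mirove Station.

19:30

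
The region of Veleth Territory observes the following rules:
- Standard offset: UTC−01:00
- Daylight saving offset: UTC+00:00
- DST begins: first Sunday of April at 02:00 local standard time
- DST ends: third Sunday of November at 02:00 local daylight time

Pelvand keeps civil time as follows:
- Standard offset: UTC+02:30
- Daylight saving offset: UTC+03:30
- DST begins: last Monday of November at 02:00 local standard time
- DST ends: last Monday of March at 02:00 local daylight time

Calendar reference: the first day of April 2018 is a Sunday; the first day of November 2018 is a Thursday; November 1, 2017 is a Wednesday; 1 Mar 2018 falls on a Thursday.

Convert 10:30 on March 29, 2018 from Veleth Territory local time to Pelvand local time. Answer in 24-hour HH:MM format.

1 April 2018 is a Sunday, so the first Sunday is April 1.
1 November 2018 is a Thursday, so the first Sunday is November 4 and the third is November 18.
March 29, 2018 does not fall between 1 April and 18 November, so daylight saving is not in effect and Veleth Territory is at UTC−01:00.
10:30 Veleth Territory + 1h = 11:30 UTC.
1 November 2017 is a Wednesday, so Mondays fall on 6, 13, 20, 27; the last is November 27.
1 March 2018 is a Thursday, so Mondays fall on 5, 12, 19, 26; the last is March 26.
At the standard offset (UTC+02:30), 11:30 UTC + 2h30m = 14:00 Pelvand standard time.
Daylight saving runs 27 November 2017 – 26 March 2018; the standard-time date in Pelvand, March 29, 2018, is outside that window, so Pelvand is on standard time at UTC+02:30.
11:30 UTC + 2h30m = 14:00 Pelvand.

14:00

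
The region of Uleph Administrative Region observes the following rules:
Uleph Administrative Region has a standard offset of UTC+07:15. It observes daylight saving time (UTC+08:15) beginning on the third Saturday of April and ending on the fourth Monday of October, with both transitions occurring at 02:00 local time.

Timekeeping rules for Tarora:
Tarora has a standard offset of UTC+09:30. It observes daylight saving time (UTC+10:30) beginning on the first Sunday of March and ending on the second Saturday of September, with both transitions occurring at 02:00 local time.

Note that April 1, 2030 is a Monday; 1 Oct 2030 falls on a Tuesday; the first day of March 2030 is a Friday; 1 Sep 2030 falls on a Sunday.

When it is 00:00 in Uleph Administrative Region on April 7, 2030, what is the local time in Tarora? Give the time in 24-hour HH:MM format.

1 April 2030 is a Monday, so the first Saturday is April 6 and the third is April 20.
1 October 2030 is a Tuesday, so the first Monday is October 7 and the fourth is October 28.
Daylight saving runs 20 April – 28 October; April 7, 2030 is outside that window, so Uleph Administrative Region is on standard time at UTC+07:15.
00:00 Uleph Administrative Region − 7h15m = 16:45 UTC (rolling into the previous day, 6 April 2030).
1 March 2030 is a Friday, so the first Sunday is March 3.
1 September 2030 is a Sunday, so the first Saturday is September 7 and the second is September 14.
At the standard offset (UTC+09:30), 16:45 UTC + 9h30m = 02:15 Tarora standard time (rolling into the next day, 7 April 2030).
The standard-time date in Tarora, April 7, 2030, falls between 3 March and 14 September, so daylight saving is in effect and Tarora is at UTC+10:30.
16:45 UTC + 10h30m = 03:15 Tarora (rolling into the next day, 7 April 2030).

03:15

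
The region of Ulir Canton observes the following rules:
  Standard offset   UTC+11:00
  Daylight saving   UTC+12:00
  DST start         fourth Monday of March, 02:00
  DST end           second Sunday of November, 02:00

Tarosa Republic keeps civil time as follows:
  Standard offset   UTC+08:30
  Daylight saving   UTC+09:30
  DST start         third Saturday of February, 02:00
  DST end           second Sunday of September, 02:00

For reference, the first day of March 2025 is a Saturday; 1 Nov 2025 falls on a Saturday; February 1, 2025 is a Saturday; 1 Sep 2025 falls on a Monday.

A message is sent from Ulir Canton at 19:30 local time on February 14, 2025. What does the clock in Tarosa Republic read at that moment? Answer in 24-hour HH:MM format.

17:00

1 March 2025 is a Saturday, so the first Monday is March 3 and the fourth is March 24.
1 November 2025 is a Saturday, so the first Sunday is November 2 and the second is November 9.
February 14, 2025 does not fall between 24 March and 9 November, so daylight saving is not in effect and Ulir Canton is at UTC+11:00.
19:30 Ulir Canton − 11h = 08:30 UTC.
1 February 2025 is a Saturday, so the first Saturday is February 1 and the third is February 15.
1 September 2025 is a Monday, so the first Sunday is September 7 and the second is September 14.
At the standard offset (UTC+08:30), 08:30 UTC + 8h30m = 17:00 Tarosa Republic standard time.
Daylight saving runs 15 February – 14 September; the standard-time date in Tarosa Republic, February 14, 2025, is outside that window, so Tarosa Republic is on standard time at UTC+08:30.
08:30 UTC + 8h30m = 17:00 Tarosa Republic.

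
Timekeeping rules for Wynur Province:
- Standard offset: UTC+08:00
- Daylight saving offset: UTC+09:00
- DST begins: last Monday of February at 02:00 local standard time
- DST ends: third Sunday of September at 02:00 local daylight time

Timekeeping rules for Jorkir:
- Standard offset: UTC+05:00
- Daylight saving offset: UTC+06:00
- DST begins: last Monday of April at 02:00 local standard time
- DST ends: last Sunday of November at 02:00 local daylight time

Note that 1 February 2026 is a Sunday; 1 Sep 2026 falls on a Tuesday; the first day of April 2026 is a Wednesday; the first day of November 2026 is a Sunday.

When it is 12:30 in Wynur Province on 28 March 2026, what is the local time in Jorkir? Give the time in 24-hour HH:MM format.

08:30

1 February 2026 is a Sunday, so Mondays fall on 2, 9, 16, 23; the last is February 23.
1 September 2026 is a Tuesday, so the first Sunday is September 6 and the third is September 20.
Daylight saving runs 23 February – 20 September; 28 March 2026 is inside that window, so Wynur Province is at UTC+09:00.
12:30 Wynur Province − 9h = 03:30 UTC.
1 April 2026 is a Wednesday, so Mondays fall on 6, 13, 20, 27; the last is April 27.
1 November 2026 is a Sunday, so Sundays fall on 1, 8, 15, 22, 29; the last is November 29.
At the standard offset (UTC+05:00), 03:30 UTC + 5h = 08:30 Jorkir standard time.
The standard-time date in Jorkir, 28 March 2026, is outside the daylight-saving period (27 April – 29 November), so Jorkir is on standard time, UTC+05:00.
03:30 UTC + 5h = 08:30 Jorkir.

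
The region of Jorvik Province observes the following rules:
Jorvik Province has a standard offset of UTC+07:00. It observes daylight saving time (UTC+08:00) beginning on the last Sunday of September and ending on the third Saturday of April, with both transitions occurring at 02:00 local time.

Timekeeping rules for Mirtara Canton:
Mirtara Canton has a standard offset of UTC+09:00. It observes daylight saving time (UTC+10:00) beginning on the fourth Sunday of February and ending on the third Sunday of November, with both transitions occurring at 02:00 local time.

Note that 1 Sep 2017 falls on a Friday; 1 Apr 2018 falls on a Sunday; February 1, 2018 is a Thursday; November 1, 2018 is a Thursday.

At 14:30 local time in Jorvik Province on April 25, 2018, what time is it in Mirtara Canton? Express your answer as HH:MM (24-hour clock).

1 September 2017 is a Friday, so Sundays fall on 3, 10, 17, 24; the last is September 24.
1 April 2018 is a Sunday, so the first Saturday is April 7 and the third is April 21.
April 25, 2018 is outside the daylight-saving period (24 September 2017 – 21 April 2018), so Jorvik Province is on standard time, UTC+07:00.
14:30 Jorvik Province − 7h = 07:30 UTC.
1 February 2018 is a Thursday, so the first Sunday is February 4 and the fourth is February 25.
1 November 2018 is a Thursday, so the first Sunday is November 4 and the third is November 18.
At the standard offset (UTC+09:00), 07:30 UTC + 9h = 16:30 Mirtara Canton standard time.
Daylight saving runs 25 February – 18 November; the standard-time date in Mirtara Canton, April 25, 2018, is inside that window, so Mirtara Canton is at UTC+10:00.
07:30 UTC + 10h = 17:30 Mirtara Canton.

17:30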